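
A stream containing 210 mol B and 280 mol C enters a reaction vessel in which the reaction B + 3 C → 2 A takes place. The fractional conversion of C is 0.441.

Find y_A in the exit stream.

0.202

C reacted = 0.441 × 280 = 123.5 mol; ν_C = −3, so ξ = 123.5/3 = 41.16 mol.
Outlet amounts (n = n₀ + ν ξ):
  B: 210 − 1(41.16) = 168.8
  C: 280 − 3(41.16) = 156.5
  A: 0 + 2(41.16) = 82.32
Total out = 407.7 mol; y_A = 82.32 / 407.7 = 0.2019.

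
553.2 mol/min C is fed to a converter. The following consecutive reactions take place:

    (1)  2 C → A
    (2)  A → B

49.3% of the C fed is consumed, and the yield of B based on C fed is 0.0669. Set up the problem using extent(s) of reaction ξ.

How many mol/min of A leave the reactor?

Conversion of C: C consumed = 2ξ₁ = 0.493 × 553.2 → ξ₁ = 136.4 mol/min.
Yield of B: 1ξ₂ / 553.2 = 0.0669 → ξ₂ = 37.01 mol/min.
Outlet amounts (n = n₀ + Σ ν·ξ):
  C: 553.2 − 2(136.4) = 280.5
  A: 0 + 1(136.4) − 1(37.01) = 99.35
  B: 0 + 1(37.01) = 37.01

99.4 mol/min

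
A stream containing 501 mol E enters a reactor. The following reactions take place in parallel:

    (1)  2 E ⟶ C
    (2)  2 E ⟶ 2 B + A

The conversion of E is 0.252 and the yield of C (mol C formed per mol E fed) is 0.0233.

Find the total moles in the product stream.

Yield of C: 1ξ₁ / 501 = 0.0233 → ξ₁ = 11.67 mol.
Conversion of E: 2ξ₁ + 2ξ₂ = 0.252 × 501 = 126.3 → ξ₂ = 51.45 mol.
Outlet amounts (n = n₀ + Σ ν·ξ):
  E: 501 − 2(11.67) − 2(51.45) = 374.7
  C: 0 + 1(11.67) = 11.67
  B: 0 + 2(51.45) = 102.9
  A: 0 + 1(51.45) = 51.45
Total out = 374.7 + 11.67 + 102.9 + 51.45 = 540.8 mol.

541 mol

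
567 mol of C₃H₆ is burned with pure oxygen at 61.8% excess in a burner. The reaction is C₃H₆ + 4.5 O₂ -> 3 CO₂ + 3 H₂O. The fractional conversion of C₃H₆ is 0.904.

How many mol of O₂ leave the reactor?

Stoichiometric O₂ = 4.5 × 567 = 2552 mol; O₂ fed = 2552 × 1.618 = 4128 mol.
Fuel reacted = 0.904 × 567 → ξ = 512.6 mol.
Outlet (n = n₀ + ν ξ):
  C₃H₆: 567 − 1(512.6) = 54.43
  O₂: 4128 − 4.5(512.6) = 1822
  CO₂: 0 + 3(512.6) = 1538
  H₂O: 0 + 3(512.6) = 1538

1820 mol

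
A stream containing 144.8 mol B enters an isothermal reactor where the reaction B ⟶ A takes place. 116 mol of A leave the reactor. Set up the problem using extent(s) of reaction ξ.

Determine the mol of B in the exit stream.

For A: n = n₀ + 1ξ → 116 = 0 + 1ξ, giving ξ = 116 mol.
Outlet amounts (n = n₀ + ν ξ):
  B: 144.8 − 1(116) = 28.8
  A: 0 + 1(116) = 116

28.8 mol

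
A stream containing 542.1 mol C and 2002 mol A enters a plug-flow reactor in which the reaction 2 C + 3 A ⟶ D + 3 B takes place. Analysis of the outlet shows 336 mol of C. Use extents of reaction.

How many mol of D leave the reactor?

For C: n = n₀ − 2ξ → 336 = 542.1 − 2ξ, giving ξ = 103.1 mol.
Outlet amounts (n = n₀ + ν ξ):
  C: 542.1 − 2(103.1) = 336
  A: 2002 − 3(103.1) = 1693
  D: 0 + 1(103.1) = 103.1
  B: 0 + 3(103.1) = 309.2

103 mol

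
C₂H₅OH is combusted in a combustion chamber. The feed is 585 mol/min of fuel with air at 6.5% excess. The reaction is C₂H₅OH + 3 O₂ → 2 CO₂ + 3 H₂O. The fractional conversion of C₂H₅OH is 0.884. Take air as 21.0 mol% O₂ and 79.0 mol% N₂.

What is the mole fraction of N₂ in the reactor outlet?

0.703

Stoichiometric O₂ = 3 × 585 = 1755 mol/min; O₂ fed = 1755 × 1.065 = 1869 mol/min.
N₂ fed = 1869 × 79/21 = 7031 mol/min.
Fuel reacted = 0.884 × 585 → ξ = 517.1 mol/min.
Outlet (n = n₀ + ν ξ):
  C₂H₅OH: 585 − 1(517.1) = 67.86
  O₂: 1869 − 3(517.1) = 317.7
  N₂: 7031 (inert)
  CO₂: 0 + 2(517.1) = 1034
  H₂O: 0 + 3(517.1) = 1551
Total out = 10000 mol/min; y_N₂ = 7031 / 10000 = 0.703.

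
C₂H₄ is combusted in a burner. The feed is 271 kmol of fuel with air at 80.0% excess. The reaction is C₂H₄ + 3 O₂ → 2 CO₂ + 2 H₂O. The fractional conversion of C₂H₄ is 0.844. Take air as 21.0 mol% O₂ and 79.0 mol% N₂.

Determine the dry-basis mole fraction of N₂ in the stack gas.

Stoichiometric O₂ = 3 × 271 = 813 kmol; O₂ fed = 813 × 1.800 = 1463 kmol.
N₂ fed = 1463 × 79/21 = 5505 kmol.
Fuel reacted = 0.844 × 271 → ξ = 228.7 kmol.
Outlet (n = n₀ + ν ξ):
  C₂H₄: 271 − 1(228.7) = 42.28
  O₂: 1463 − 3(228.7) = 777.2
  N₂: 5505 (inert)
  CO₂: 0 + 2(228.7) = 457.4
  H₂O: 0 + 2(228.7) = 457.4
Dry total = 6782 kmol; y_N₂ (dry) = 5505 / 6782 = 0.8117.

0.812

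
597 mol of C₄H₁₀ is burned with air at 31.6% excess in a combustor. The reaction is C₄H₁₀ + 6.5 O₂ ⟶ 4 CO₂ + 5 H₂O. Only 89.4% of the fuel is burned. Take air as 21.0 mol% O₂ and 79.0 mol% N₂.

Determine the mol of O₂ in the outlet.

Stoichiometric O₂ = 6.5 × 597 = 3880 mol; O₂ fed = 3880 × 1.316 = 5107 mol.
N₂ fed = 5107 × 79/21 = 19210 mol.
Fuel reacted = 0.894 × 597 → ξ = 533.7 mol.
Outlet (n = n₀ + ν ξ):
  C₄H₁₀: 597 − 1(533.7) = 63.28
  O₂: 5107 − 6.5(533.7) = 1638
  N₂: 19210 (inert)
  CO₂: 0 + 4(533.7) = 2135
  H₂O: 0 + 5(533.7) = 2669

1640 mol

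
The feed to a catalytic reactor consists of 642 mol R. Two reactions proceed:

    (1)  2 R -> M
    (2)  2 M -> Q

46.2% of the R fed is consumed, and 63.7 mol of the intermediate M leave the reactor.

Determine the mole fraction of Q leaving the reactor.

0.0937

Conversion of R: R consumed = 2ξ₁ = 0.462 × 642 → ξ₁ = 148.3 mol.
M balance: n_M = 0 + 1ξ₁ − 2ξ₂ = 63.7 → ξ₂ = (1·148.3 − 63.7)/2 = 42.3 mol.
Outlet amounts (n = n₀ + Σ ν·ξ):
  R: 642 − 2(148.3) = 345.4
  M: 0 + 1(148.3) − 2(42.3) = 63.7
  Q: 0 + 1(42.3) = 42.3
Total out = 451.4 mol; y_Q = 42.3 / 451.4 = 0.09371.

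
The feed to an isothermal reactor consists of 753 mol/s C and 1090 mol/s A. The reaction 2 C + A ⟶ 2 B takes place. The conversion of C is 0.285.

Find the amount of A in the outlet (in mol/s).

983 mol/s

C reacted = 0.285 × 753 = 214.6 mol/s; ν_C = −2, so ξ = 214.6/2 = 107.3 mol/s.
Outlet amounts (n = n₀ + ν ξ):
  C: 753 − 2(107.3) = 538.4
  A: 1090 − 1(107.3) = 982.7
  B: 0 + 2(107.3) = 214.6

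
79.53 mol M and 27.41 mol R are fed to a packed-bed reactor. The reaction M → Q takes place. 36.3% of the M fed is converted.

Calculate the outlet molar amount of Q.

28.9 mol

M reacted = 0.363 × 79.53 = 28.87 mol; ν_M = −1, so ξ = 28.87/1 = 28.87 mol.
Outlet amounts (n = n₀ + ν ξ):
  M: 79.53 − 1(28.87) = 50.66
  Q: 0 + 1(28.87) = 28.87
  R: 27.41 (inert)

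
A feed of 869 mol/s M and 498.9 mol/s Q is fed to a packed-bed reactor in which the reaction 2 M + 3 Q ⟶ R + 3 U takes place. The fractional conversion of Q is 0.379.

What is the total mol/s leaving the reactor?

1300 mol/s

Q reacted = 0.379 × 498.9 = 189.1 mol/s; ν_Q = −3, so ξ = 189.1/3 = 63.03 mol/s.
Outlet amounts (n = n₀ + ν ξ):
  M: 869 − 2(63.03) = 742.9
  Q: 498.9 − 3(63.03) = 309.8
  R: 0 + 1(63.03) = 63.03
  U: 0 + 3(63.03) = 189.1
Total out = 742.9 + 309.8 + 63.03 + 189.1 = 1305 mol/s.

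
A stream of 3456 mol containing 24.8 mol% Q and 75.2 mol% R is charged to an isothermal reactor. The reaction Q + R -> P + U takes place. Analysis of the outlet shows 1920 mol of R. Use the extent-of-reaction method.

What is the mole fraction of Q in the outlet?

0.0516

For R: n = n₀ − 1ξ → 1920 = 2599 − 1ξ, giving ξ = 678.9 mol.
Outlet amounts (n = n₀ + ν ξ):
  Q: 857.1 − 1(678.9) = 178.2
  R: 2599 − 1(678.9) = 1920
  P: 0 + 1(678.9) = 678.9
  U: 0 + 1(678.9) = 678.9
Total out = 3456 mol; y_Q = 178.2 / 3456 = 0.05156.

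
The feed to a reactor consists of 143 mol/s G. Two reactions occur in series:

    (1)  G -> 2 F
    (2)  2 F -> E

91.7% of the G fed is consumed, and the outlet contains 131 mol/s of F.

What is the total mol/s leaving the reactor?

208 mol/s

Conversion of G: G consumed = 1ξ₁ = 0.917 × 143 → ξ₁ = 131.1 mol/s.
F balance: n_F = 0 + 2ξ₁ − 2ξ₂ = 131 → ξ₂ = (2·131.1 − 131)/2 = 65.63 mol/s.
Outlet amounts (n = n₀ + Σ ν·ξ):
  G: 143 − 1(131.1) = 11.87
  F: 0 + 2(131.1) − 2(65.63) = 131
  E: 0 + 1(65.63) = 65.63
Total out = 11.87 + 131 + 65.63 = 208.5 mol/s.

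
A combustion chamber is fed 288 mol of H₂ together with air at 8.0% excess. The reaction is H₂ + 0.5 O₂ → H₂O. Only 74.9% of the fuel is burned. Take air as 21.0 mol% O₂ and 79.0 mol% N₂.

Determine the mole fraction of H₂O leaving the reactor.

0.234

Stoichiometric O₂ = 0.5 × 288 = 144 mol; O₂ fed = 144 × 1.080 = 155.5 mol.
N₂ fed = 155.5 × 79/21 = 585.1 mol.
Fuel reacted = 0.749 × 288 → ξ = 215.7 mol.
Outlet (n = n₀ + ν ξ):
  H₂: 288 − 1(215.7) = 72.29
  O₂: 155.5 − 0.5(215.7) = 47.66
  N₂: 585.1 (inert)
  H₂O: 0 + 1(215.7) = 215.7
Total out = 920.7 mol; y_H₂O = 215.7 / 920.7 = 0.2343.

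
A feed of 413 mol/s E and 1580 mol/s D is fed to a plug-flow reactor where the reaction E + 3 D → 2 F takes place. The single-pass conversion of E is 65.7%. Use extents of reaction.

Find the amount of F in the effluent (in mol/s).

543 mol/s

E reacted = 0.657 × 413 = 271.3 mol/s; ν_E = −1, so ξ = 271.3/1 = 271.3 mol/s.
Outlet amounts (n = n₀ + ν ξ):
  E: 413 − 1(271.3) = 141.7
  D: 1580 − 3(271.3) = 766
  F: 0 + 2(271.3) = 542.7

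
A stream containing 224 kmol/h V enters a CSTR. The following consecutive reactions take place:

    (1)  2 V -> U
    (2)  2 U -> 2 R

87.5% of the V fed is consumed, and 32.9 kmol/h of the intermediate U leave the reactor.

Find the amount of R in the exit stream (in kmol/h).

65.1 kmol/h

Conversion of V: V consumed = 2ξ₁ = 0.875 × 224 → ξ₁ = 98 kmol/h.
U balance: n_U = 0 + 1ξ₁ − 2ξ₂ = 32.9 → ξ₂ = (1·98 − 32.9)/2 = 32.55 kmol/h.
Outlet amounts (n = n₀ + Σ ν·ξ):
  V: 224 − 2(98) = 28
  U: 0 + 1(98) − 2(32.55) = 32.9
  R: 0 + 2(32.55) = 65.1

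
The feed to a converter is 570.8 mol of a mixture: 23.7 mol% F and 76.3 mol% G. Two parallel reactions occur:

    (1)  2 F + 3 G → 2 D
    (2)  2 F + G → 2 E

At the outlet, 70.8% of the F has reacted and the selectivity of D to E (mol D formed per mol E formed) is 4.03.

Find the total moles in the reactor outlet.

446 mol

Conversion of F: F consumed = 0.708 × 135.3 = 95.78 mol = 2ξ₁ + 2ξ₂.
Selectivity: 2ξ₁ / (2ξ₂) = 4.03 → ξ₁ = 4.03 ξ₂.
Substitute: (2·4.03 + 2) ξ₂ = 95.78 → ξ₂ = 9.521 mol, ξ₁ = 38.37 mol.
Outlet amounts (n = n₀ + Σ ν·ξ):
  F: 135.3 − 2(38.37) − 2(9.521) = 39.5
  G: 435.5 − 3(38.37) − 1(9.521) = 310.9
  D: 0 + 2(38.37) = 76.74
  E: 0 + 2(9.521) = 19.04
Total out = 39.5 + 310.9 + 76.74 + 19.04 = 446.2 mol.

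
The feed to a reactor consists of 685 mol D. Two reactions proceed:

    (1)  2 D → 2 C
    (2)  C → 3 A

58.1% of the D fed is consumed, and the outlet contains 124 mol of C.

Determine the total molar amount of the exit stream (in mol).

1230 mol

Conversion of D: D consumed = 2ξ₁ = 0.581 × 685 → ξ₁ = 199 mol.
C balance: n_C = 0 + 2ξ₁ − 1ξ₂ = 124 → ξ₂ = (2·199 − 124)/1 = 274 mol.
Outlet amounts (n = n₀ + Σ ν·ξ):
  D: 685 − 2(199) = 287
  C: 0 + 2(199) − 1(274) = 124
  A: 0 + 3(274) = 822
Total out = 287 + 124 + 822 = 1233 mol.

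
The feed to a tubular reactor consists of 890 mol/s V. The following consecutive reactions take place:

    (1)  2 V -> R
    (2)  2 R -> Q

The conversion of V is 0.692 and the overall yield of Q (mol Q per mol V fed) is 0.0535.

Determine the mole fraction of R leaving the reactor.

0.398

Conversion of V: V consumed = 2ξ₁ = 0.692 × 890 → ξ₁ = 307.9 mol/s.
Yield of Q: 1ξ₂ / 890 = 0.0535 → ξ₂ = 47.62 mol/s.
Outlet amounts (n = n₀ + Σ ν·ξ):
  V: 890 − 2(307.9) = 274.1
  R: 0 + 1(307.9) − 2(47.62) = 212.7
  Q: 0 + 1(47.62) = 47.62
Total out = 534.4 mol/s; y_R = 212.7 / 534.4 = 0.398.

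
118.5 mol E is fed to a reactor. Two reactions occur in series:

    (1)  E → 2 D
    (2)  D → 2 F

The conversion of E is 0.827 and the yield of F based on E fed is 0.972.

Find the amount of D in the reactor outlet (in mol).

Conversion of E: E consumed = 1ξ₁ = 0.827 × 118.5 → ξ₁ = 98 mol.
Yield of F: 2ξ₂ / 118.5 = 0.972 → ξ₂ = 57.59 mol.
Outlet amounts (n = n₀ + Σ ν·ξ):
  E: 118.5 − 1(98) = 20.5
  D: 0 + 2(98) − 1(57.59) = 138.4
  F: 0 + 2(57.59) = 115.2

138 mol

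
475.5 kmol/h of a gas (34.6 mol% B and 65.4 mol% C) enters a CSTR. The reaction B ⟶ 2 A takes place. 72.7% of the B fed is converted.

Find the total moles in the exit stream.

B reacted = 0.727 × 164.5 = 119.6 kmol/h; ν_B = −1, so ξ = 119.6/1 = 119.6 kmol/h.
Outlet amounts (n = n₀ + ν ξ):
  B: 164.5 − 1(119.6) = 44.91
  A: 0 + 2(119.6) = 239.2
  C: 311 (inert)
Total out = 44.91 + 239.2 + 311 = 595.1 kmol/h.

595 kmol/h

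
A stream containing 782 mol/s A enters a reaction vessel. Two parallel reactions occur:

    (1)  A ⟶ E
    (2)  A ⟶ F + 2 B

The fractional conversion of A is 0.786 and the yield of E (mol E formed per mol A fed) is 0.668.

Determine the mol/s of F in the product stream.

Yield of E: 1ξ₁ / 782 = 0.668 → ξ₁ = 522.4 mol/s.
Conversion of A: 1ξ₁ + 1ξ₂ = 0.786 × 782 = 614.7 → ξ₂ = 92.28 mol/s.
Outlet amounts (n = n₀ + Σ ν·ξ):
  A: 782 − 1(522.4) − 1(92.28) = 167.3
  E: 0 + 1(522.4) = 522.4
  F: 0 + 1(92.28) = 92.28
  B: 0 + 2(92.28) = 184.6

92.3 mol/s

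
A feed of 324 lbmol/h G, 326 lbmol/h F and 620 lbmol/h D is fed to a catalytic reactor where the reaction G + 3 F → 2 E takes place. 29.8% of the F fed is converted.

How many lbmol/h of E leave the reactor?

F reacted = 0.298 × 326 = 97.15 lbmol/h; ν_F = −3, so ξ = 97.15/3 = 32.38 lbmol/h.
Outlet amounts (n = n₀ + ν ξ):
  G: 324 − 1(32.38) = 291.6
  F: 326 − 3(32.38) = 228.9
  E: 0 + 2(32.38) = 64.77
  D: 620 (inert)

64.8 lbmol/h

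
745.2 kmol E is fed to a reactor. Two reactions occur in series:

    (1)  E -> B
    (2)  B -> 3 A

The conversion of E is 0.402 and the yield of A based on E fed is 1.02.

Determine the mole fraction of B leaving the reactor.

Conversion of E: E consumed = 1ξ₁ = 0.402 × 745.2 → ξ₁ = 299.6 kmol.
Yield of A: 3ξ₂ / 745.2 = 1.02 → ξ₂ = 253.4 kmol.
Outlet amounts (n = n₀ + Σ ν·ξ):
  E: 745.2 − 1(299.6) = 445.6
  B: 0 + 1(299.6) − 1(253.4) = 46.2
  A: 0 + 3(253.4) = 760.1
Total out = 1252 kmol; y_B = 46.2 / 1252 = 0.0369.

0.0369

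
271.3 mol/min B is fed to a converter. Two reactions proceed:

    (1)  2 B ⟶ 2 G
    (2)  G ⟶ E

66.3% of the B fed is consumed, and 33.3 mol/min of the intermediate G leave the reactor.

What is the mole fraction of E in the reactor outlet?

Conversion of B: B consumed = 2ξ₁ = 0.663 × 271.3 → ξ₁ = 89.94 mol/min.
G balance: n_G = 0 + 2ξ₁ − 1ξ₂ = 33.3 → ξ₂ = (2·89.94 − 33.3)/1 = 146.6 mol/min.
Outlet amounts (n = n₀ + Σ ν·ξ):
  B: 271.3 − 2(89.94) = 91.43
  G: 0 + 2(89.94) − 1(146.6) = 33.3
  E: 0 + 1(146.6) = 146.6
Total out = 271.3 mol/min; y_E = 146.6 / 271.3 = 0.5403.

0.54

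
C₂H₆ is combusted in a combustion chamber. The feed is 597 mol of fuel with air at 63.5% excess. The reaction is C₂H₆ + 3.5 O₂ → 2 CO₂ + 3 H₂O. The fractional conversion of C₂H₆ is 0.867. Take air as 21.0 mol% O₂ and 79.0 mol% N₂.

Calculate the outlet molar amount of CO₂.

Stoichiometric O₂ = 3.5 × 597 = 2090 mol; O₂ fed = 2090 × 1.635 = 3416 mol.
N₂ fed = 3416 × 79/21 = 12850 mol.
Fuel reacted = 0.867 × 597 → ξ = 517.6 mol.
Outlet (n = n₀ + ν ξ):
  C₂H₆: 597 − 1(517.6) = 79.4
  O₂: 3416 − 3.5(517.6) = 1605
  N₂: 12850 (inert)
  CO₂: 0 + 2(517.6) = 1035
  H₂O: 0 + 3(517.6) = 1553

1040 mol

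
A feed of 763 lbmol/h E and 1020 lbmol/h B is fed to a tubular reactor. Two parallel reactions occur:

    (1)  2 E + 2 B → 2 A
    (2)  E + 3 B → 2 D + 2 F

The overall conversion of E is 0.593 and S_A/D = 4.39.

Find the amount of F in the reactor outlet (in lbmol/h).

Conversion of E: E consumed = 0.593 × 763 = 452.5 lbmol/h = 2ξ₁ + 1ξ₂.
Selectivity: 2ξ₁ / (2ξ₂) = 4.39 → ξ₁ = 4.39 ξ₂.
Substitute: (2·4.39 + 1) ξ₂ = 452.5 → ξ₂ = 46.26 lbmol/h, ξ₁ = 203.1 lbmol/h.
Outlet amounts (n = n₀ + Σ ν·ξ):
  E: 763 − 2(203.1) − 1(46.26) = 310.5
  B: 1020 − 2(203.1) − 3(46.26) = 475
  A: 0 + 2(203.1) = 406.2
  D: 0 + 2(46.26) = 92.53
  F: 0 + 2(46.26) = 92.53

92.5 lbmol/h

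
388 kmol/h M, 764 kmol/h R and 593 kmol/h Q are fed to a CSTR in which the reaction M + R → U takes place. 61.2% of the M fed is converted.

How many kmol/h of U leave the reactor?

M reacted = 0.612 × 388 = 237.5 kmol/h; ν_M = −1, so ξ = 237.5/1 = 237.5 kmol/h.
Outlet amounts (n = n₀ + ν ξ):
  M: 388 − 1(237.5) = 150.5
  R: 764 − 1(237.5) = 526.5
  U: 0 + 1(237.5) = 237.5
  Q: 593 (inert)

237 kmol/h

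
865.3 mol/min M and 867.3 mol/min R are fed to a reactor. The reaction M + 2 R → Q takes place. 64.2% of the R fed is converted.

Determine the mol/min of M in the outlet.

R reacted = 0.642 × 867.3 = 556.8 mol/min; ν_R = −2, so ξ = 556.8/2 = 278.4 mol/min.
Outlet amounts (n = n₀ + ν ξ):
  M: 865.3 − 1(278.4) = 586.9
  R: 867.3 − 2(278.4) = 310.5
  Q: 0 + 1(278.4) = 278.4

587 mol/min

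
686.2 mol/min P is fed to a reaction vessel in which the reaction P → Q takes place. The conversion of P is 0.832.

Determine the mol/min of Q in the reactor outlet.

P reacted = 0.832 × 686.2 = 570.9 mol/min; ν_P = −1, so ξ = 570.9/1 = 570.9 mol/min.
Outlet amounts (n = n₀ + ν ξ):
  P: 686.2 − 1(570.9) = 115.3
  Q: 0 + 1(570.9) = 570.9

571 mol/min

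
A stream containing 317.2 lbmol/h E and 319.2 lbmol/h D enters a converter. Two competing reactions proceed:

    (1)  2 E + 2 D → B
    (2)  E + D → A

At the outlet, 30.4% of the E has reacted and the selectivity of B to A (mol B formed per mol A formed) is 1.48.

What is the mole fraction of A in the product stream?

0.0483

Conversion of E: E consumed = 0.304 × 317.2 = 96.43 lbmol/h = 2ξ₁ + 1ξ₂.
Selectivity: 1ξ₁ / (1ξ₂) = 1.48 → ξ₁ = 1.48 ξ₂.
Substitute: (2·1.48 + 1) ξ₂ = 96.43 → ξ₂ = 24.35 lbmol/h, ξ₁ = 36.04 lbmol/h.
Outlet amounts (n = n₀ + Σ ν·ξ):
  E: 317.2 − 2(36.04) − 1(24.35) = 220.8
  D: 319.2 − 2(36.04) − 1(24.35) = 222.8
  B: 0 + 1(36.04) = 36.04
  A: 0 + 1(24.35) = 24.35
Total out = 503.9 lbmol/h; y_A = 24.35 / 503.9 = 0.04832.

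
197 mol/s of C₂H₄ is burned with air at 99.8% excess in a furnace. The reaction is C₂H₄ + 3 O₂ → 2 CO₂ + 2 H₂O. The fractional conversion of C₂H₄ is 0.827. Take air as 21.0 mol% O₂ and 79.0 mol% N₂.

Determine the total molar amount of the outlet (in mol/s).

Stoichiometric O₂ = 3 × 197 = 591 mol/s; O₂ fed = 591 × 1.998 = 1181 mol/s.
N₂ fed = 1181 × 79/21 = 4442 mol/s.
Fuel reacted = 0.827 × 197 → ξ = 162.9 mol/s.
Outlet (n = n₀ + ν ξ):
  C₂H₄: 197 − 1(162.9) = 34.08
  O₂: 1181 − 3(162.9) = 692.1
  N₂: 4442 (inert)
  CO₂: 0 + 2(162.9) = 325.8
  H₂O: 0 + 2(162.9) = 325.8
Total out = 34.08 + 692.1 + 4442 + 325.8 + 325.8 = 5820 mol/s.

5820 mol/s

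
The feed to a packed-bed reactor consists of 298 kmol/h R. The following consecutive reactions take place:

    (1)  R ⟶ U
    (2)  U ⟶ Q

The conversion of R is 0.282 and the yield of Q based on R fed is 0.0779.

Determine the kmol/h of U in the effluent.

60.8 kmol/h

Conversion of R: R consumed = 1ξ₁ = 0.282 × 298 → ξ₁ = 84.04 kmol/h.
Yield of Q: 1ξ₂ / 298 = 0.0779 → ξ₂ = 23.21 kmol/h.
Outlet amounts (n = n₀ + Σ ν·ξ):
  R: 298 − 1(84.04) = 214
  U: 0 + 1(84.04) − 1(23.21) = 60.82
  Q: 0 + 1(23.21) = 23.21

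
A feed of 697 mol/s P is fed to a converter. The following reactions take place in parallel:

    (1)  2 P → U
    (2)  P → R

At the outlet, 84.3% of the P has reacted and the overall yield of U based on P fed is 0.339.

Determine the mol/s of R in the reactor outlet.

115 mol/s

Yield of U: 1ξ₁ / 697 = 0.339 → ξ₁ = 236.3 mol/s.
Conversion of P: 2ξ₁ + 1ξ₂ = 0.843 × 697 = 587.6 → ξ₂ = 115 mol/s.
Outlet amounts (n = n₀ + Σ ν·ξ):
  P: 697 − 2(236.3) − 1(115) = 109.4
  U: 0 + 1(236.3) = 236.3
  R: 0 + 1(115) = 115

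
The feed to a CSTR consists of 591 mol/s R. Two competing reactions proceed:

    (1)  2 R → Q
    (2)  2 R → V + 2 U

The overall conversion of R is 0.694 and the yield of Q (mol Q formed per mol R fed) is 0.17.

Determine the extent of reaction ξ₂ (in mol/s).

ξ₂ = 105 mol/s

Yield of Q: 1ξ₁ / 591 = 0.17 → ξ₁ = 100.5 mol/s.
Conversion of R: 2ξ₁ + 2ξ₂ = 0.694 × 591 = 410.2 → ξ₂ = 104.6 mol/s.
Outlet amounts (n = n₀ + Σ ν·ξ):
  R: 591 − 2(100.5) − 2(104.6) = 180.8
  Q: 0 + 1(100.5) = 100.5
  V: 0 + 1(104.6) = 104.6
  U: 0 + 2(104.6) = 209.2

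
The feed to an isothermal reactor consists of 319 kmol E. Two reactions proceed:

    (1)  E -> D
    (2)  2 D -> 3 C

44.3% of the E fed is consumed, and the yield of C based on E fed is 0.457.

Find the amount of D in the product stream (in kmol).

Conversion of E: E consumed = 1ξ₁ = 0.443 × 319 → ξ₁ = 141.3 kmol.
Yield of C: 3ξ₂ / 319 = 0.457 → ξ₂ = 48.59 kmol.
Outlet amounts (n = n₀ + Σ ν·ξ):
  E: 319 − 1(141.3) = 177.7
  D: 0 + 1(141.3) − 2(48.59) = 44.13
  C: 0 + 3(48.59) = 145.8

44.1 kmol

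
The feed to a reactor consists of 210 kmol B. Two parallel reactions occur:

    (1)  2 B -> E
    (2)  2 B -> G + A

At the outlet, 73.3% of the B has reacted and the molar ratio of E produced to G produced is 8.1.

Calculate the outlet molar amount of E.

68.5 kmol

Conversion of B: B consumed = 0.733 × 210 = 153.9 kmol = 2ξ₁ + 2ξ₂.
Selectivity: 1ξ₁ / (1ξ₂) = 8.1 → ξ₁ = 8.1 ξ₂.
Substitute: (2·8.1 + 2) ξ₂ = 153.9 → ξ₂ = 8.458 kmol, ξ₁ = 68.51 kmol.
Outlet amounts (n = n₀ + Σ ν·ξ):
  B: 210 − 2(68.51) − 2(8.458) = 56.07
  E: 0 + 1(68.51) = 68.51
  G: 0 + 1(8.458) = 8.458
  A: 0 + 1(8.458) = 8.458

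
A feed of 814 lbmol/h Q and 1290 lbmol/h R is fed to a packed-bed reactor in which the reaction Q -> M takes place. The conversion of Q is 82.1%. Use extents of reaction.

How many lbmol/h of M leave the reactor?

668 lbmol/h

Q reacted = 0.821 × 814 = 668.3 lbmol/h; ν_Q = −1, so ξ = 668.3/1 = 668.3 lbmol/h.
Outlet amounts (n = n₀ + ν ξ):
  Q: 814 − 1(668.3) = 145.7
  M: 0 + 1(668.3) = 668.3
  R: 1290 (inert)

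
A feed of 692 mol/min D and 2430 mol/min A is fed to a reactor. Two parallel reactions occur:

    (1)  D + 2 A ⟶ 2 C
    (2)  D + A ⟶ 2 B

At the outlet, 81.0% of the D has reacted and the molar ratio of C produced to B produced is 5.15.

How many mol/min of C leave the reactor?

Conversion of D: D consumed = 0.81 × 692 = 560.5 mol/min = 1ξ₁ + 1ξ₂.
Selectivity: 2ξ₁ / (2ξ₂) = 5.15 → ξ₁ = 5.15 ξ₂.
Substitute: (1·5.15 + 1) ξ₂ = 560.5 → ξ₂ = 91.14 mol/min, ξ₁ = 469.4 mol/min.
Outlet amounts (n = n₀ + Σ ν·ξ):
  D: 692 − 1(469.4) − 1(91.14) = 131.5
  A: 2430 − 2(469.4) − 1(91.14) = 1400
  C: 0 + 2(469.4) = 938.8
  B: 0 + 2(91.14) = 182.3

939 mol/min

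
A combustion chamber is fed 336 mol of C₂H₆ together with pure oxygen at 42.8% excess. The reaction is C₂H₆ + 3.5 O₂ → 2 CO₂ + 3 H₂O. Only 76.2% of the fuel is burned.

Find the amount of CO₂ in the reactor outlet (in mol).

Stoichiometric O₂ = 3.5 × 336 = 1176 mol; O₂ fed = 1176 × 1.428 = 1679 mol.
Fuel reacted = 0.762 × 336 → ξ = 256 mol.
Outlet (n = n₀ + ν ξ):
  C₂H₆: 336 − 1(256) = 79.97
  O₂: 1679 − 3.5(256) = 783.2
  CO₂: 0 + 2(256) = 512.1
  H₂O: 0 + 3(256) = 768.1

512 mol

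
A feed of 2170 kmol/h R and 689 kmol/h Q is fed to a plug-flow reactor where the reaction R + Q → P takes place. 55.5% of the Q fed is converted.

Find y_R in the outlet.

0.722

Q reacted = 0.555 × 689 = 382.4 kmol/h; ν_Q = −1, so ξ = 382.4/1 = 382.4 kmol/h.
Outlet amounts (n = n₀ + ν ξ):
  R: 2170 − 1(382.4) = 1788
  Q: 689 − 1(382.4) = 306.6
  P: 0 + 1(382.4) = 382.4
Total out = 2477 kmol/h; y_R = 1788 / 2477 = 0.7218.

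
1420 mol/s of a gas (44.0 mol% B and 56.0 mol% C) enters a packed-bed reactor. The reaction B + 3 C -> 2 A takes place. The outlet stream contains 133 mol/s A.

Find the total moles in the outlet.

1290 mol/s

For A: n = n₀ + 2ξ → 133 = 0 + 2ξ, giving ξ = 66.5 mol/s.
Outlet amounts (n = n₀ + ν ξ):
  B: 624.8 − 1(66.5) = 558.3
  C: 795.2 − 3(66.5) = 595.7
  A: 0 + 2(66.5) = 133
Total out = 558.3 + 595.7 + 133 = 1287 mol/s.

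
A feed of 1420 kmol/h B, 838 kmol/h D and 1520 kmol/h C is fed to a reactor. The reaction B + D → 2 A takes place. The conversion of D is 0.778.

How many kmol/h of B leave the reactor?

D reacted = 0.778 × 838 = 652 kmol/h; ν_D = −1, so ξ = 652/1 = 652 kmol/h.
Outlet amounts (n = n₀ + ν ξ):
  B: 1420 − 1(652) = 768
  D: 838 − 1(652) = 186
  A: 0 + 2(652) = 1304
  C: 1520 (inert)

768 kmol/h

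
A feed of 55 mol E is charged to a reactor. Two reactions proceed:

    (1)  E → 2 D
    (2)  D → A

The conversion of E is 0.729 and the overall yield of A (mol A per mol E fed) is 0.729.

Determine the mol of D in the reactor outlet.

Conversion of E: E consumed = 1ξ₁ = 0.729 × 55 → ξ₁ = 40.09 mol.
Yield of A: 1ξ₂ / 55 = 0.729 → ξ₂ = 40.09 mol.
Outlet amounts (n = n₀ + Σ ν·ξ):
  E: 55 − 1(40.09) = 14.91
  D: 0 + 2(40.09) − 1(40.09) = 40.09
  A: 0 + 1(40.09) = 40.09

40.1 mol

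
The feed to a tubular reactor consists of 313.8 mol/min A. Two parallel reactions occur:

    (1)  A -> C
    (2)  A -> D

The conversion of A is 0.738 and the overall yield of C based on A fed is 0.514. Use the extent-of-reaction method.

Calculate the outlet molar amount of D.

70.3 mol/min

Yield of C: 1ξ₁ / 313.8 = 0.514 → ξ₁ = 161.3 mol/min.
Conversion of A: 1ξ₁ + 1ξ₂ = 0.738 × 313.8 = 231.6 → ξ₂ = 70.29 mol/min.
Outlet amounts (n = n₀ + Σ ν·ξ):
  A: 313.8 − 1(161.3) − 1(70.29) = 82.22
  C: 0 + 1(161.3) = 161.3
  D: 0 + 1(70.29) = 70.29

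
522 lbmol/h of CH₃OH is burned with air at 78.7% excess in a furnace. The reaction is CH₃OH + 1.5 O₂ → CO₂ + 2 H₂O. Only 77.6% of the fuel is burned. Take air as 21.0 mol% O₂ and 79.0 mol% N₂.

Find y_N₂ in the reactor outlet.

0.713

Stoichiometric O₂ = 1.5 × 522 = 783 lbmol/h; O₂ fed = 783 × 1.787 = 1399 lbmol/h.
N₂ fed = 1399 × 79/21 = 5264 lbmol/h.
Fuel reacted = 0.776 × 522 → ξ = 405.1 lbmol/h.
Outlet (n = n₀ + ν ξ):
  CH₃OH: 522 − 1(405.1) = 116.9
  O₂: 1399 − 1.5(405.1) = 791.6
  N₂: 5264 (inert)
  CO₂: 0 + 1(405.1) = 405.1
  H₂O: 0 + 2(405.1) = 810.1
Total out = 7387 lbmol/h; y_N₂ = 5264 / 7387 = 0.7125.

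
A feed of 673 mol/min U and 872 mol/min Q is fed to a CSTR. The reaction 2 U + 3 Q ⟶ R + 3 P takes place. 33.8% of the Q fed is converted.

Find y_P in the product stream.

Q reacted = 0.338 × 872 = 294.7 mol/min; ν_Q = −3, so ξ = 294.7/3 = 98.25 mol/min.
Outlet amounts (n = n₀ + ν ξ):
  U: 673 − 2(98.25) = 476.5
  Q: 872 − 3(98.25) = 577.3
  R: 0 + 1(98.25) = 98.25
  P: 0 + 3(98.25) = 294.7
Total out = 1447 mol/min; y_P = 294.7 / 1447 = 0.2037.

0.204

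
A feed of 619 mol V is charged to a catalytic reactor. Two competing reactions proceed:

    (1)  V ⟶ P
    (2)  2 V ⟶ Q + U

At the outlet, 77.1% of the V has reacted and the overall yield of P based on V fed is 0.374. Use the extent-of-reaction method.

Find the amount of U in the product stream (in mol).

123 mol

Yield of P: 1ξ₁ / 619 = 0.374 → ξ₁ = 231.5 mol.
Conversion of V: 1ξ₁ + 2ξ₂ = 0.771 × 619 = 477.2 → ξ₂ = 122.9 mol.
Outlet amounts (n = n₀ + Σ ν·ξ):
  V: 619 − 1(231.5) − 2(122.9) = 141.8
  P: 0 + 1(231.5) = 231.5
  Q: 0 + 1(122.9) = 122.9
  U: 0 + 1(122.9) = 122.9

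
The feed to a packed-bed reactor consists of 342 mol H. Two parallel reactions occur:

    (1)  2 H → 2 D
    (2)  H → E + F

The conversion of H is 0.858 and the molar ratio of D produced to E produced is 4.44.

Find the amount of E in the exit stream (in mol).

Conversion of H: H consumed = 0.858 × 342 = 293.4 mol = 2ξ₁ + 1ξ₂.
Selectivity: 2ξ₁ / (1ξ₂) = 4.44 → ξ₁ = 2.22 ξ₂.
Substitute: (2·2.22 + 1) ξ₂ = 293.4 → ξ₂ = 53.94 mol, ξ₁ = 119.7 mol.
Outlet amounts (n = n₀ + Σ ν·ξ):
  H: 342 − 2(119.7) − 1(53.94) = 48.56
  D: 0 + 2(119.7) = 239.5
  E: 0 + 1(53.94) = 53.94
  F: 0 + 1(53.94) = 53.94

53.9 mol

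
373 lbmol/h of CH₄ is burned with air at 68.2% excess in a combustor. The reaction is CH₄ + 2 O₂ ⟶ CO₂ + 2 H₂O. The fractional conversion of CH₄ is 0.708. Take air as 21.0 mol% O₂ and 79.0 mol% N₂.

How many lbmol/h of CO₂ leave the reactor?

264 lbmol/h

Stoichiometric O₂ = 2 × 373 = 746 lbmol/h; O₂ fed = 746 × 1.682 = 1255 lbmol/h.
N₂ fed = 1255 × 79/21 = 4720 lbmol/h.
Fuel reacted = 0.708 × 373 → ξ = 264.1 lbmol/h.
Outlet (n = n₀ + ν ξ):
  CH₄: 373 − 1(264.1) = 108.9
  O₂: 1255 − 2(264.1) = 726.6
  N₂: 4720 (inert)
  CO₂: 0 + 1(264.1) = 264.1
  H₂O: 0 + 2(264.1) = 528.2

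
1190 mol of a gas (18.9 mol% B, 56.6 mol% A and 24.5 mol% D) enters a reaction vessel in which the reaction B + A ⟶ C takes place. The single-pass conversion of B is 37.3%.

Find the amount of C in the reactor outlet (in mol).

B reacted = 0.373 × 224.9 = 83.89 mol; ν_B = −1, so ξ = 83.89/1 = 83.89 mol.
Outlet amounts (n = n₀ + ν ξ):
  B: 224.9 − 1(83.89) = 141
  A: 673.5 − 1(83.89) = 589.6
  C: 0 + 1(83.89) = 83.89
  D: 291.6 (inert)

83.9 mol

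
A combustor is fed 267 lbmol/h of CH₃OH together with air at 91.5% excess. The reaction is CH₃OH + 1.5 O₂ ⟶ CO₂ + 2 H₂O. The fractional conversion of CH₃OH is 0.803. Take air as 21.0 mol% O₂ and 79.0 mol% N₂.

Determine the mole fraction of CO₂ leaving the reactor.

0.0532

Stoichiometric O₂ = 1.5 × 267 = 400.5 lbmol/h; O₂ fed = 400.5 × 1.915 = 767 lbmol/h.
N₂ fed = 767 × 79/21 = 2885 lbmol/h.
Fuel reacted = 0.803 × 267 → ξ = 214.4 lbmol/h.
Outlet (n = n₀ + ν ξ):
  CH₃OH: 267 − 1(214.4) = 52.6
  O₂: 767 − 1.5(214.4) = 445.4
  N₂: 2885 (inert)
  CO₂: 0 + 1(214.4) = 214.4
  H₂O: 0 + 2(214.4) = 428.8
Total out = 4026 lbmol/h; y_CO₂ = 214.4 / 4026 = 0.05325.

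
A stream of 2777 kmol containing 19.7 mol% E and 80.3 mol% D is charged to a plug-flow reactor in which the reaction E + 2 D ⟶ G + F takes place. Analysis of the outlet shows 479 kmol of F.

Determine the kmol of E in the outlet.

68.1 kmol

For F: n = n₀ + 1ξ → 479 = 0 + 1ξ, giving ξ = 479 kmol.
Outlet amounts (n = n₀ + ν ξ):
  E: 547.1 − 1(479) = 68.07
  D: 2230 − 2(479) = 1272
  G: 0 + 1(479) = 479
  F: 0 + 1(479) = 479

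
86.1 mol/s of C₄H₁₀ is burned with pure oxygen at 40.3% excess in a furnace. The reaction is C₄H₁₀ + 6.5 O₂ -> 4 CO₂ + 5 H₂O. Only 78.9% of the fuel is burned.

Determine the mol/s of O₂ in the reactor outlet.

344 mol/s

Stoichiometric O₂ = 6.5 × 86.1 = 559.6 mol/s; O₂ fed = 559.6 × 1.403 = 785.2 mol/s.
Fuel reacted = 0.789 × 86.1 → ξ = 67.93 mol/s.
Outlet (n = n₀ + ν ξ):
  C₄H₁₀: 86.1 − 1(67.93) = 18.17
  O₂: 785.2 − 6.5(67.93) = 343.6
  CO₂: 0 + 4(67.93) = 271.7
  H₂O: 0 + 5(67.93) = 339.7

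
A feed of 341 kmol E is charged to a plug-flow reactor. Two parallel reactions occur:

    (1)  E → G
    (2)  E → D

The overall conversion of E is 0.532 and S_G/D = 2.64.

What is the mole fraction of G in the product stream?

Conversion of E: E consumed = 0.532 × 341 = 181.4 kmol = 1ξ₁ + 1ξ₂.
Selectivity: 1ξ₁ / (1ξ₂) = 2.64 → ξ₁ = 2.64 ξ₂.
Substitute: (1·2.64 + 1) ξ₂ = 181.4 → ξ₂ = 49.84 kmol, ξ₁ = 131.6 kmol.
Outlet amounts (n = n₀ + Σ ν·ξ):
  E: 341 − 1(131.6) − 1(49.84) = 159.6
  G: 0 + 1(131.6) = 131.6
  D: 0 + 1(49.84) = 49.84
Total out = 341 kmol; y_G = 131.6 / 341 = 0.3858.

0.386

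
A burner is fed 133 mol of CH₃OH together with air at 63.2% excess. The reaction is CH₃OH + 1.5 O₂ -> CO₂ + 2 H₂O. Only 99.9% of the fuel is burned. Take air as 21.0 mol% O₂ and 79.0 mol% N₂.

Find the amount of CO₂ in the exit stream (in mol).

Stoichiometric O₂ = 1.5 × 133 = 199.5 mol; O₂ fed = 199.5 × 1.632 = 325.6 mol.
N₂ fed = 325.6 × 79/21 = 1225 mol.
Fuel reacted = 0.999 × 133 → ξ = 132.9 mol.
Outlet (n = n₀ + ν ξ):
  CH₃OH: 133 − 1(132.9) = 0.133
  O₂: 325.6 − 1.5(132.9) = 126.3
  N₂: 1225 (inert)
  CO₂: 0 + 1(132.9) = 132.9
  H₂O: 0 + 2(132.9) = 265.7

133 mol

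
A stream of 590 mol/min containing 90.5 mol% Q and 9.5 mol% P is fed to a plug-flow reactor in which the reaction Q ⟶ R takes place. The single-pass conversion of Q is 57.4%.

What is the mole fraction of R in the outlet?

0.519

Q reacted = 0.574 × 534 = 306.5 mol/min; ν_Q = −1, so ξ = 306.5/1 = 306.5 mol/min.
Outlet amounts (n = n₀ + ν ξ):
  Q: 534 − 1(306.5) = 227.5
  R: 0 + 1(306.5) = 306.5
  P: 56.05 (inert)
Total out = 590 mol/min; y_R = 306.5 / 590 = 0.5195.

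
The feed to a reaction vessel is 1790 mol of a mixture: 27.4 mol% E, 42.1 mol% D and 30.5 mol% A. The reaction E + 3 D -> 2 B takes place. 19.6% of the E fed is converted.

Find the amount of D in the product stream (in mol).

465 mol

E reacted = 0.196 × 490.5 = 96.13 mol; ν_E = −1, so ξ = 96.13/1 = 96.13 mol.
Outlet amounts (n = n₀ + ν ξ):
  E: 490.5 − 1(96.13) = 394.3
  D: 753.6 − 3(96.13) = 465.2
  B: 0 + 2(96.13) = 192.3
  A: 546 (inert)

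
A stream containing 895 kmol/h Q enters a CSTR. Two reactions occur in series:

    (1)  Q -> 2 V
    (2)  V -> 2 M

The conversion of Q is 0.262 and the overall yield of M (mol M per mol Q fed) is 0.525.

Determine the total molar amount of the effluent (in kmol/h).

Conversion of Q: Q consumed = 1ξ₁ = 0.262 × 895 → ξ₁ = 234.5 kmol/h.
Yield of M: 2ξ₂ / 895 = 0.525 → ξ₂ = 234.9 kmol/h.
Outlet amounts (n = n₀ + Σ ν·ξ):
  Q: 895 − 1(234.5) = 660.5
  V: 0 + 2(234.5) − 1(234.9) = 234
  M: 0 + 2(234.9) = 469.9
Total out = 660.5 + 234 + 469.9 = 1364 kmol/h.

1360 kmol/h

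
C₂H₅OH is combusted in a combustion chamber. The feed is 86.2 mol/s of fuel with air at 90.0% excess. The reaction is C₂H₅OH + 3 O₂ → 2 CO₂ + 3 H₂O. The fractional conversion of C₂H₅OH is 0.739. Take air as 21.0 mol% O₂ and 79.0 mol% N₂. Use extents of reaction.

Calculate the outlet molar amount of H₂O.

191 mol/s

Stoichiometric O₂ = 3 × 86.2 = 258.6 mol/s; O₂ fed = 258.6 × 1.900 = 491.3 mol/s.
N₂ fed = 491.3 × 79/21 = 1848 mol/s.
Fuel reacted = 0.739 × 86.2 → ξ = 63.7 mol/s.
Outlet (n = n₀ + ν ξ):
  C₂H₅OH: 86.2 − 1(63.7) = 22.5
  O₂: 491.3 − 3(63.7) = 300.2
  N₂: 1848 (inert)
  CO₂: 0 + 2(63.7) = 127.4
  H₂O: 0 + 3(63.7) = 191.1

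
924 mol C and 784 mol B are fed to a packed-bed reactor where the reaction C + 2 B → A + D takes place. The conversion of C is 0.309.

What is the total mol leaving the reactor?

C reacted = 0.309 × 924 = 285.5 mol; ν_C = −1, so ξ = 285.5/1 = 285.5 mol.
Outlet amounts (n = n₀ + ν ξ):
  C: 924 − 1(285.5) = 638.5
  B: 784 − 2(285.5) = 213
  A: 0 + 1(285.5) = 285.5
  D: 0 + 1(285.5) = 285.5
Total out = 638.5 + 213 + 285.5 + 285.5 = 1422 mol.

1420 mol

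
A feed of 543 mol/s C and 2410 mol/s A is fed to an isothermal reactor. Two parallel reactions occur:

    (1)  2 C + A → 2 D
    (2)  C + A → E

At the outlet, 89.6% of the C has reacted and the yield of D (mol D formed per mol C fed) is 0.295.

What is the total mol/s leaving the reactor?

2550 mol/s

Yield of D: 2ξ₁ / 543 = 0.295 → ξ₁ = 80.09 mol/s.
Conversion of C: 2ξ₁ + 1ξ₂ = 0.896 × 543 = 486.5 → ξ₂ = 326.3 mol/s.
Outlet amounts (n = n₀ + Σ ν·ξ):
  C: 543 − 2(80.09) − 1(326.3) = 56.47
  A: 2410 − 1(80.09) − 1(326.3) = 2004
  D: 0 + 2(80.09) = 160.2
  E: 0 + 1(326.3) = 326.3
Total out = 56.47 + 2004 + 160.2 + 326.3 = 2547 mol/s.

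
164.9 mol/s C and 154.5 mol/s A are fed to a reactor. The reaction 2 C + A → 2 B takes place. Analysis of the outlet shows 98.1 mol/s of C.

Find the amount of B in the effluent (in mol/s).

For C: n = n₀ − 2ξ → 98.1 = 164.9 − 2ξ, giving ξ = 33.4 mol/s.
Outlet amounts (n = n₀ + ν ξ):
  C: 164.9 − 2(33.4) = 98.1
  A: 154.5 − 1(33.4) = 121.1
  B: 0 + 2(33.4) = 66.8

66.8 mol/s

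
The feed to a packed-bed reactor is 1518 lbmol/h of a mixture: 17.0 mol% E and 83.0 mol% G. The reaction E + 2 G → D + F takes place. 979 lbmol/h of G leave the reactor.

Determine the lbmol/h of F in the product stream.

140 lbmol/h

For G: n = n₀ − 2ξ → 979 = 1260 − 2ξ, giving ξ = 140.5 lbmol/h.
Outlet amounts (n = n₀ + ν ξ):
  E: 258.1 − 1(140.5) = 117.6
  G: 1260 − 2(140.5) = 979
  D: 0 + 1(140.5) = 140.5
  F: 0 + 1(140.5) = 140.5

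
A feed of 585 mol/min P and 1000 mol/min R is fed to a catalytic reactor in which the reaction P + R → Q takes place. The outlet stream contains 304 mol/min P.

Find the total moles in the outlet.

For P: n = n₀ − 1ξ → 304 = 585 − 1ξ, giving ξ = 281 mol/min.
Outlet amounts (n = n₀ + ν ξ):
  P: 585 − 1(281) = 304
  R: 1000 − 1(281) = 719
  Q: 0 + 1(281) = 281
Total out = 304 + 719 + 281 = 1304 mol/min.

1300 mol/min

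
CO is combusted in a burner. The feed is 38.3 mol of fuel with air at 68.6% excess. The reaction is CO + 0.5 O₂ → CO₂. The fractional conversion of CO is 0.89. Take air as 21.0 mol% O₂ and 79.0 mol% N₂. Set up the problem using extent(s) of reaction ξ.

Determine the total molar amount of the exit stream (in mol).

175 mol

Stoichiometric O₂ = 0.5 × 38.3 = 19.15 mol; O₂ fed = 19.15 × 1.686 = 32.29 mol.
N₂ fed = 32.29 × 79/21 = 121.5 mol.
Fuel reacted = 0.89 × 38.3 → ξ = 34.09 mol.
Outlet (n = n₀ + ν ξ):
  CO: 38.3 − 1(34.09) = 4.213
  O₂: 32.29 − 0.5(34.09) = 15.24
  N₂: 121.5 (inert)
  CO₂: 0 + 1(34.09) = 34.09
Total out = 4.213 + 15.24 + 121.5 + 34.09 = 175 mol.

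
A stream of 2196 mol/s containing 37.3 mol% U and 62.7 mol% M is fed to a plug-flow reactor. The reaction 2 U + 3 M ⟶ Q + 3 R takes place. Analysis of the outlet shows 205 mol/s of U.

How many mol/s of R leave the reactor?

For U: n = n₀ − 2ξ → 205 = 819.1 − 2ξ, giving ξ = 307.1 mol/s.
Outlet amounts (n = n₀ + ν ξ):
  U: 819.1 − 2(307.1) = 205
  M: 1377 − 3(307.1) = 455.7
  Q: 0 + 1(307.1) = 307.1
  R: 0 + 3(307.1) = 921.2

921 mol/s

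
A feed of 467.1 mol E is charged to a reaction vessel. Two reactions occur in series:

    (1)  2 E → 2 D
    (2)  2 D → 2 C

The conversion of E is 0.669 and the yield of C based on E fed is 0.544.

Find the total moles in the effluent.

Conversion of E: E consumed = 2ξ₁ = 0.669 × 467.1 → ξ₁ = 156.2 mol.
Yield of C: 2ξ₂ / 467.1 = 0.544 → ξ₂ = 127.1 mol.
Outlet amounts (n = n₀ + Σ ν·ξ):
  E: 467.1 − 2(156.2) = 154.6
  D: 0 + 2(156.2) − 2(127.1) = 58.39
  C: 0 + 2(127.1) = 254.1
Total out = 154.6 + 58.39 + 254.1 = 467.1 mol.

467 mol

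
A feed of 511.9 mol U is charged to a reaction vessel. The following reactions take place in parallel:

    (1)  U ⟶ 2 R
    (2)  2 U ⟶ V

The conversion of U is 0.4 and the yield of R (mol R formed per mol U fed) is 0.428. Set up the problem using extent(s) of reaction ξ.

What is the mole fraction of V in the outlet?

0.083

Yield of R: 2ξ₁ / 511.9 = 0.428 → ξ₁ = 109.5 mol.
Conversion of U: 1ξ₁ + 2ξ₂ = 0.4 × 511.9 = 204.8 → ξ₂ = 47.61 mol.
Outlet amounts (n = n₀ + Σ ν·ξ):
  U: 511.9 − 1(109.5) − 2(47.61) = 307.1
  R: 0 + 2(109.5) = 219.1
  V: 0 + 1(47.61) = 47.61
Total out = 573.8 mol; y_V = 47.61 / 573.8 = 0.08296.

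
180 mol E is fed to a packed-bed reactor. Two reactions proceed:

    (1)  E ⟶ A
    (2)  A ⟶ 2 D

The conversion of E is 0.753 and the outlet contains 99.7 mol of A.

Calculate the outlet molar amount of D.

Conversion of E: E consumed = 1ξ₁ = 0.753 × 180 → ξ₁ = 135.5 mol.
A balance: n_A = 0 + 1ξ₁ − 1ξ₂ = 99.7 → ξ₂ = (1·135.5 − 99.7)/1 = 35.84 mol.
Outlet amounts (n = n₀ + Σ ν·ξ):
  E: 180 − 1(135.5) = 44.46
  A: 0 + 1(135.5) − 1(35.84) = 99.7
  D: 0 + 2(35.84) = 71.68

71.7 mol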